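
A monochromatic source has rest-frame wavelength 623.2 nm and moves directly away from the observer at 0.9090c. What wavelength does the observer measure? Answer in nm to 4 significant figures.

Relativistic Doppler: λ_obs = λ_src √((1+β)/(1−β))
= 623.2 × √(1.90900/0.0910000) = 623.2 × 4.58018 = 2854 nm

λ_obs ≈ 2854 nm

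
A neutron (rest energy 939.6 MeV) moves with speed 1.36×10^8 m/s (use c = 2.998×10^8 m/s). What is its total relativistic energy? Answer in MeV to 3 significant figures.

β = v/c = 1.36×10^8 / 2.998×10^8 = 0.45364
γ = 1/√(1 − 0.45364²) = 1.1221
E = γm₀c² = 1.1221 × 939.6 MeV = 1050 MeV

E ≈ 1050 MeV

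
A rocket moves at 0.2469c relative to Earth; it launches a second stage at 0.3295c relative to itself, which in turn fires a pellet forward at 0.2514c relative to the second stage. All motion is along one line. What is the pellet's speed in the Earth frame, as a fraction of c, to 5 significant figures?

Compose boost 2: (0.3295 + 0.2469)/(1 + 0.3295×0.2469) = 0.57640/1.081354 = 0.5330357
Compose boost 3: (0.2514 + 0.5330357)/(1 + 0.2514×0.5330357) = 0.7844357/1.134005 = 0.69174

u ≈ 0.69174c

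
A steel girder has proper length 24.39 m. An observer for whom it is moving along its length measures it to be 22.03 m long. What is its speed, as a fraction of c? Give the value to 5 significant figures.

β ≈ 0.42914

γ = L₀/L = 24.39/22.03 = 1.107127
β = √(1 − 1/γ²) = 0.42914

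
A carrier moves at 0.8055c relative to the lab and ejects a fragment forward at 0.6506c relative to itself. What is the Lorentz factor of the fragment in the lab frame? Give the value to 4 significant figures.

γ ≈ 3.387

u_lab = (0.6506 + 0.8055)/(1 + 0.6506×0.8055) = 1.4561/1.524058 = 0.9554096
γ = 1/√(1 − 0.9554096²) = 3.387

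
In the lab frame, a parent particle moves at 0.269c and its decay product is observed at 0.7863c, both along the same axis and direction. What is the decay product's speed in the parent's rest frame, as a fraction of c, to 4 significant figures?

u' ≈ 0.6561c

Inverse velocity addition: u' = (u − v)/(1 − uv/c²)
= (0.7863 − 0.269)/(1 − 0.7863×0.269) = 0.5173/0.788485 = 0.6561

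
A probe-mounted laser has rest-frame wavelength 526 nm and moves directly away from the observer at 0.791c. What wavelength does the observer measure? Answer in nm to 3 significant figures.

Relativistic Doppler: λ_obs = λ_src √((1+β)/(1−β))
= 526 × √(1.7910/0.20900) = 526 × 2.9273 = 1540 nm

λ_obs ≈ 1540 nm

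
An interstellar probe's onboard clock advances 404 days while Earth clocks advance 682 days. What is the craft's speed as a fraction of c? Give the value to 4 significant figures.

β ≈ 0.8057

γ = Δt/τ₀ = 682/404 = 1.68812
β = √(1 − 1/γ²) = √(1 − 1/1.68812²) = 0.8057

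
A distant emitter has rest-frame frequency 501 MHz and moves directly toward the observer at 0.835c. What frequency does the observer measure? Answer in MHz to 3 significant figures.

f_obs ≈ 1670 MHz

Relativistic Doppler: f_obs = f_src √((1+β)/(1−β))
= 501 × √(1.8350/0.16500) = 501 × 3.3348 = 1670 MHz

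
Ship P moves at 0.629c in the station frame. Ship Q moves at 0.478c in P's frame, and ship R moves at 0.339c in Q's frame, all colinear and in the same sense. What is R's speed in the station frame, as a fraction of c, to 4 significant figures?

Compose boost 2: (0.478 + 0.629)/(1 + 0.478×0.629) = 1.107/1.30066 = 0.851105
Compose boost 3: (0.339 + 0.851105)/(1 + 0.339×0.851105) = 1.19011/1.28852 = 0.9236

u ≈ 0.9236c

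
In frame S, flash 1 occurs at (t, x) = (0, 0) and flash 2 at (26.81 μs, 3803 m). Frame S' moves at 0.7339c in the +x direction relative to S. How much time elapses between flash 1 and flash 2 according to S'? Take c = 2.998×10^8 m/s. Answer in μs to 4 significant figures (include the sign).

Δt' ≈ 25.76 μs

γ = 1/√(1 − 0.7339²) = 1.47220
Δt' = γ(Δt − vΔx/c²) = 1.47220 × (26.81 μs − 0.7339×3803 m / (2.998×10^8 m/s))
= 1.47220 × (17.5004 μs) = 25.76 μs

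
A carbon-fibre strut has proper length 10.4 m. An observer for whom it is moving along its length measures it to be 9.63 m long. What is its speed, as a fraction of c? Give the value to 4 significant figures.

β ≈ 0.3776

γ = L₀/L = 10.4/9.63 = 1.07996
β = √(1 − 1/γ²) = 0.3776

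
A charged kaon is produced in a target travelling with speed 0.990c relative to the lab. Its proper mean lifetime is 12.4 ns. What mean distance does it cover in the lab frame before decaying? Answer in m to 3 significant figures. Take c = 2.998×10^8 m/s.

d ≈ 26.1 m

γ = 1/√(1 − 0.990²) = 7.0888
Dilated lifetime: Δt = γτ₀ = 7.0888 × 12.4 ns = 87.901 ns
d = vΔt = 0.990c × 87.901 ns = 2.9680×10^8 m/s × 8.7901×10^-8 s = 26.1 m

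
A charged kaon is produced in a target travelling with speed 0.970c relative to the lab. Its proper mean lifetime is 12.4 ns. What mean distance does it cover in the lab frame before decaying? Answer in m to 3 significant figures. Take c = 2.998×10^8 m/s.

d ≈ 14.8 m

γ = 1/√(1 − 0.970²) = 4.1135
Dilated lifetime: Δt = γτ₀ = 4.1135 × 12.4 ns = 51.007 ns
d = vΔt = 0.970c × 51.007 ns = 2.9081×10^8 m/s × 5.1007×10^-8 s = 14.8 m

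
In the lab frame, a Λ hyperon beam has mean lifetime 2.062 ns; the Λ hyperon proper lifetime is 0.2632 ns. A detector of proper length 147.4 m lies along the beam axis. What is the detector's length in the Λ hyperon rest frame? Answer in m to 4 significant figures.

Time dilation ⇒ γ = Δt/τ₀ = 2.062/0.2632 = 7.83435
Length contraction: L = L₀/γ = 147.4/7.83435 = 18.81 m

L ≈ 18.81 m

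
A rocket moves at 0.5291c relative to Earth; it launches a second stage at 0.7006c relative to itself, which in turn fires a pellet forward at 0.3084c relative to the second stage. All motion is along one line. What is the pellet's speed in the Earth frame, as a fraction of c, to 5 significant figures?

Compose boost 2: (0.7006 + 0.5291)/(1 + 0.7006×0.5291) = 1.2297/1.370687 = 0.8971411
Compose boost 3: (0.3084 + 0.8971411)/(1 + 0.3084×0.8971411) = 1.205541/1.276678 = 0.94428

u ≈ 0.94428c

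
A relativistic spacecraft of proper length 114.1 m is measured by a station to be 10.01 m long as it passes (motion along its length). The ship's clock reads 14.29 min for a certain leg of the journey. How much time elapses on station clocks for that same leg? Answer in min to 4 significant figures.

Length contraction ⇒ γ = L₀/L = 114.1/10.01 = 11.3986
Time dilation: Δt = γτ₀ = 11.3986 × 14.29 min = 162.9 min

Δt ≈ 162.9 min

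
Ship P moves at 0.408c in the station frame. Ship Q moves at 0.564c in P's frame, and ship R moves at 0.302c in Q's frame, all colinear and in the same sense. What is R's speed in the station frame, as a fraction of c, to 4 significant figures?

Compose boost 2: (0.564 + 0.408)/(1 + 0.564×0.408) = 0.9720/1.23011 = 0.790172
Compose boost 3: (0.302 + 0.790172)/(1 + 0.302×0.790172) = 1.09217/1.23863 = 0.8818

u ≈ 0.8818c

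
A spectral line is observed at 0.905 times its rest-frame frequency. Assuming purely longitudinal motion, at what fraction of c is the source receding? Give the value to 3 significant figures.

β ≈ 0.0995

f_obs/f_src = √((1−β)/(1+β)) = 0.905  ⇒  (1−β)/(1+β) = 0.81903
β = |1 − D²|/(1 + D²) = |1 − 0.81903|/(1 + 0.81903) = 0.0995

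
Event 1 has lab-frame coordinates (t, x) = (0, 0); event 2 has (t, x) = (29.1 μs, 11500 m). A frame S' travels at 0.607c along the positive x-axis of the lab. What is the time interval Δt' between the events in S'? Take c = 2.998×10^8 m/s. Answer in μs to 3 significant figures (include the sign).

Δt' ≈ 7.32 μs

γ = 1/√(1 − 0.607²) = 1.2583
Δt' = γ(Δt − vΔx/c²) = 1.2583 × (29.1 μs − 0.607×11500 m / (2.998×10^8 m/s))
= 1.2583 × (5.8161 μs) = 7.32 μs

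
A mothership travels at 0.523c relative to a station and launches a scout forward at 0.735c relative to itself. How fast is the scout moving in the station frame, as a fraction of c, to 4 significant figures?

u ≈ 0.9087c

Compose boost 2: (0.735 + 0.523)/(1 + 0.735×0.523) = 1.258/1.38441 = 0.9087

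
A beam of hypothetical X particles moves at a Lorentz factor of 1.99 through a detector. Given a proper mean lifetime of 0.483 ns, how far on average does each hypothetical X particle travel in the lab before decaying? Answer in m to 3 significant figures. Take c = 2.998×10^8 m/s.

β = √(1 − 1/γ²) = √(1 − 1/1.99²) = 0.86457
Dilated lifetime: Δt = γτ₀ = 1.99 × 0.483 ns = 0.96117 ns
d = vΔt = 0.86457c × 0.96117 ns = 2.5920×10^8 m/s × 9.6117×10^-10 s = 0.249 m

d ≈ 0.249 m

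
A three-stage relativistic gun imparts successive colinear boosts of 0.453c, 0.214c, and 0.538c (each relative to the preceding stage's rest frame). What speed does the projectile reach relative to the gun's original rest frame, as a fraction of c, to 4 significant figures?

Compose boost 2: (0.214 + 0.453)/(1 + 0.214×0.453) = 0.6670/1.09694 = 0.608054
Compose boost 3: (0.538 + 0.608054)/(1 + 0.538×0.608054) = 1.14605/1.32713 = 0.8636

u ≈ 0.8636c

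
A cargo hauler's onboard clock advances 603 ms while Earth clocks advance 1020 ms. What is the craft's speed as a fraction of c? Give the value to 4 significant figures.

β ≈ 0.8065

γ = Δt/τ₀ = 1020/603 = 1.69154
β = √(1 − 1/γ²) = √(1 − 1/1.69154²) = 0.8065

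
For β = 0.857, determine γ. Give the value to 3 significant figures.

γ = 1/√(1 − β²) = 1/√(1 − 0.857²) = 1/√(0.26555) = 1.94

γ ≈ 1.94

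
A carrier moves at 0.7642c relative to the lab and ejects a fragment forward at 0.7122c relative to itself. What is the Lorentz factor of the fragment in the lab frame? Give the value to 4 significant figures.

u_lab = (0.7122 + 0.7642)/(1 + 0.7122×0.7642) = 1.4764/1.544263 = 0.9560546
γ = 1/√(1 − 0.9560546²) = 3.411

γ ≈ 3.411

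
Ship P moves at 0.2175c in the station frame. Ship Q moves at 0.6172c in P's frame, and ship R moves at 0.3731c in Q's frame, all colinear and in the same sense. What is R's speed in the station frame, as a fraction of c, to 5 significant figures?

u ≈ 0.87011c

Compose boost 2: (0.6172 + 0.2175)/(1 + 0.6172×0.2175) = 0.83470/1.134241 = 0.7359106
Compose boost 3: (0.3731 + 0.7359106)/(1 + 0.3731×0.7359106) = 1.109011/1.274568 = 0.87011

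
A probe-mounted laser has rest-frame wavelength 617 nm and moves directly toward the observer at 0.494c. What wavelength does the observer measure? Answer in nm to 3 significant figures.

λ_obs ≈ 359 nm

Relativistic Doppler: λ_obs = λ_src √((1−β)/(1+β))
= 617 × √(0.50600/1.4940) = 617 × 0.58197 = 359 nm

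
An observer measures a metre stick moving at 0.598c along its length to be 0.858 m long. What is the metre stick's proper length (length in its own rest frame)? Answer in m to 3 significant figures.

L₀ ≈ 1.07 m

γ = 1/√(1 − 0.598²) = 1.2477
L₀ = γL = 1.2477 × 0.858 = 1.07 m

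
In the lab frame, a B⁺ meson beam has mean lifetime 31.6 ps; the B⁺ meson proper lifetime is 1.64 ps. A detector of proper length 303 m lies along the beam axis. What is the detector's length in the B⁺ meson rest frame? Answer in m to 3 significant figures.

L ≈ 15.7 m

Time dilation ⇒ γ = Δt/τ₀ = 31.6/1.64 = 19.268
Length contraction: L = L₀/γ = 303/19.268 = 15.7 m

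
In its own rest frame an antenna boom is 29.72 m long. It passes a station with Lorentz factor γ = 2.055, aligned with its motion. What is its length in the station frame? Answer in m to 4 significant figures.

L ≈ 14.46 m

γ = 2.055 (given)
Length contraction: L = L₀/γ = 29.72/2.055 = 14.46 m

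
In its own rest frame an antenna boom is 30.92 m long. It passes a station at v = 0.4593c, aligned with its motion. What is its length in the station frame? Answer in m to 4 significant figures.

L ≈ 27.47 m

γ = 1/√(1 − 0.4593²) = 1.12577
Length contraction: L = L₀/γ = 30.92/1.12577 = 27.47 m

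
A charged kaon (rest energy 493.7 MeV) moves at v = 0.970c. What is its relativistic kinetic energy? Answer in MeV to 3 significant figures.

K ≈ 1540 MeV

γ = 1/√(1 − 0.970²) = 4.1135
K = (γ − 1)m₀c² = (4.1135 − 1) × 493.7 MeV = 3.1135 × 493.7 MeV = 1540 MeV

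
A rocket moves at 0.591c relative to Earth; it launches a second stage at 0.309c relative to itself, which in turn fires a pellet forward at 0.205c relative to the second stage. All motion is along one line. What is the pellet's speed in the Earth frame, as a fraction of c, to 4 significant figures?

Compose boost 2: (0.309 + 0.591)/(1 + 0.309×0.591) = 0.9000/1.18262 = 0.761023
Compose boost 3: (0.205 + 0.761023)/(1 + 0.205×0.761023) = 0.966023/1.15601 = 0.8357

u ≈ 0.8357c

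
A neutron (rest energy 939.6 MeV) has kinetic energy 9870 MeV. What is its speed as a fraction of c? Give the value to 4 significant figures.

γ = 1 + K/(m₀c²) = 1 + 9870/939.6 = 11.5045
β = √(1 − 1/γ²) = 0.9962

β ≈ 0.9962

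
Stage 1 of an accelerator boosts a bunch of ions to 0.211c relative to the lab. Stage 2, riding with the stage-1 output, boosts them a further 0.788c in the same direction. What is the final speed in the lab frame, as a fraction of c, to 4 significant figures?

u ≈ 0.8566c

Compose boost 2: (0.788 + 0.211)/(1 + 0.788×0.211) = 0.9990/1.16627 = 0.8566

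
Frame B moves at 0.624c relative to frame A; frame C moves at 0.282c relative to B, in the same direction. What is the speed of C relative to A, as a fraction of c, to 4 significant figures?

u ≈ 0.7704c

Compose boost 2: (0.282 + 0.624)/(1 + 0.282×0.624) = 0.9060/1.17597 = 0.7704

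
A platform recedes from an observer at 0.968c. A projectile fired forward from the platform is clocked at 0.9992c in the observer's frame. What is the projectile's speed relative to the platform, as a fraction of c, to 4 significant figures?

u' ≈ 0.9520c

Inverse velocity addition: u' = (u − v)/(1 − uv/c²)
= (0.9992 − 0.968)/(1 − 0.9992×0.968) = 0.03120/0.0327744 = 0.9520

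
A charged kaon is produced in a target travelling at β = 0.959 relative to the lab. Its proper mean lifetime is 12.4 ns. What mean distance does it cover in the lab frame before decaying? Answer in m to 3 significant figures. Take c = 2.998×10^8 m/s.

d ≈ 12.6 m

γ = 1/√(1 − 0.959²) = 3.5285
Dilated lifetime: Δt = γτ₀ = 3.5285 × 12.4 ns = 43.753 ns
d = vΔt = 0.959c × 43.753 ns = 2.8751×10^8 m/s × 4.3753×10^-8 s = 12.6 m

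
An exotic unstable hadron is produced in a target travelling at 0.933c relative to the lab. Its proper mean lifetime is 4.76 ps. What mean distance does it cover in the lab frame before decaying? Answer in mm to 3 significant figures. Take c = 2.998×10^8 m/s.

γ = 1/√(1 − 0.933²) = 2.7787
Dilated lifetime: Δt = γτ₀ = 2.7787 × 4.76 ps = 13.227 ps
d = vΔt = 0.933c × 13.227 ps = 2.7971×10^8 m/s × 1.3227×10^-11 s = 3.70 mm

d ≈ 3.70 mm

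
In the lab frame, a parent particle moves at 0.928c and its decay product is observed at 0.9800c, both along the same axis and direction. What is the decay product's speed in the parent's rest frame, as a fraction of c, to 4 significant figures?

Inverse velocity addition: u' = (u − v)/(1 − uv/c²)
= (0.9800 − 0.928)/(1 − 0.9800×0.928) = 0.05200/0.0905600 = 0.5742

u' ≈ 0.5742c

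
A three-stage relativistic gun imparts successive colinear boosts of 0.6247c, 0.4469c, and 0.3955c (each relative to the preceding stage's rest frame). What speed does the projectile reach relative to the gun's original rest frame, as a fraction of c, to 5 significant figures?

Compose boost 2: (0.4469 + 0.6247)/(1 + 0.4469×0.6247) = 1.0716/1.279178 = 0.8377252
Compose boost 3: (0.3955 + 0.8377252)/(1 + 0.3955×0.8377252) = 1.233225/1.331320 = 0.92632

u ≈ 0.92632c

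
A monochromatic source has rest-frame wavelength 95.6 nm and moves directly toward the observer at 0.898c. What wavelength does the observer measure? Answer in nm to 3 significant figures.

Relativistic Doppler: λ_obs = λ_src √((1−β)/(1+β))
= 95.6 × √(0.10200/1.8980) = 95.6 × 0.23182 = 22.2 nm

λ_obs ≈ 22.2 nm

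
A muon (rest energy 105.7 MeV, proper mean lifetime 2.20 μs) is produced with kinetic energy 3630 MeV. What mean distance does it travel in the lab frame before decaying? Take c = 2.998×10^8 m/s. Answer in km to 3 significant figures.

γ = 1 + K/(m₀c²) = 1 + 3630/105.7 = 35.342
β = √(1 − 1/γ²) = 0.99960
Dilated lifetime: γτ₀ = 35.342 × 2.20 μs = 77.753 μs
d = βc·γτ₀ = 0.99960 × (2.998×10^8 m/s) × 7.7753×10^-5 s = 23.3 km

d ≈ 23.3 km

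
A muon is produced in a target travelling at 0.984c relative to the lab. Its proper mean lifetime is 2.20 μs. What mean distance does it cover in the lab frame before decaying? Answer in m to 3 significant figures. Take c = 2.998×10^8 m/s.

d ≈ 3640 m

γ = 1/√(1 − 0.984²) = 5.6127
Dilated lifetime: Δt = γτ₀ = 5.6127 × 2.20 μs = 12.348 μs
d = vΔt = 0.984c × 12.348 μs = 2.9500×10^8 m/s × 1.2348×10^-5 s = 3640 m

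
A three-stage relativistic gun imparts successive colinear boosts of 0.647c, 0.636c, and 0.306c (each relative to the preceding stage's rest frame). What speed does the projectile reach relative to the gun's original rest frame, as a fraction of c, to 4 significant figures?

Compose boost 2: (0.636 + 0.647)/(1 + 0.636×0.647) = 1.283/1.41149 = 0.908967
Compose boost 3: (0.306 + 0.908967)/(1 + 0.306×0.908967) = 1.21497/1.27814 = 0.9506

u ≈ 0.9506c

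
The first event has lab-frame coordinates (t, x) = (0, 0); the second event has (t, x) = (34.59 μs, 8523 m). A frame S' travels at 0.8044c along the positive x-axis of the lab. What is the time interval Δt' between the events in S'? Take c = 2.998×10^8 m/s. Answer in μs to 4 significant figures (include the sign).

Δt' ≈ 19.73 μs

γ = 1/√(1 − 0.8044²) = 1.68325
Δt' = γ(Δt − vΔx/c²) = 1.68325 × (34.59 μs − 0.8044×8523 m / (2.998×10^8 m/s))
= 1.68325 × (11.7218 μs) = 19.73 μs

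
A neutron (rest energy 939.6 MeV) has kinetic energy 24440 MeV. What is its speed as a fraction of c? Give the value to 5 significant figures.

β ≈ 0.99931

γ = 1 + K/(m₀c²) = 1 + 24440/939.6 = 27.01107
β = √(1 − 1/γ²) = 0.99931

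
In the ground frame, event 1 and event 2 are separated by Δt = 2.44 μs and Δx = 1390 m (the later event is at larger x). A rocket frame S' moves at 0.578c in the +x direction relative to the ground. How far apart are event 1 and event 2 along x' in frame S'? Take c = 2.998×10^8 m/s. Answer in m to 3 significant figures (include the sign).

Δx' ≈ 1190 m

γ = 1/√(1 − 0.578²) = 1.2254
Δx' = γ(Δx − vΔt) = 1.2254 × (1390 m − 0.578×(2.998×10^8 m/s)×2.44×10^-6 s)
= 1.2254 × (967.19 m) = 1190 m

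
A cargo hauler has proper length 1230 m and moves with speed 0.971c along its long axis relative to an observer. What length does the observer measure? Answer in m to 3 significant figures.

L ≈ 294 m

γ = 1/√(1 − 0.971²) = 4.1827
Length contraction: L = L₀/γ = 1230/4.1827 = 294 m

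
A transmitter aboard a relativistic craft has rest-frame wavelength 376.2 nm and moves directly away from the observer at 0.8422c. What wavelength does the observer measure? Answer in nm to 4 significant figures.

Relativistic Doppler: λ_obs = λ_src √((1+β)/(1−β))
= 376.2 × √(1.84220/0.157800) = 376.2 × 3.41676 = 1285 nm

λ_obs ≈ 1285 nm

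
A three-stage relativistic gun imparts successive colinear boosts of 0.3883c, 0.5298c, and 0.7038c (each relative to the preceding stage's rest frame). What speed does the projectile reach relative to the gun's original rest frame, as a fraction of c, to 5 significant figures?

u ≈ 0.95400c

Compose boost 2: (0.5298 + 0.3883)/(1 + 0.5298×0.3883) = 0.91810/1.205721 = 0.7614529
Compose boost 3: (0.7038 + 0.7614529)/(1 + 0.7038×0.7614529) = 1.465253/1.535911 = 0.95400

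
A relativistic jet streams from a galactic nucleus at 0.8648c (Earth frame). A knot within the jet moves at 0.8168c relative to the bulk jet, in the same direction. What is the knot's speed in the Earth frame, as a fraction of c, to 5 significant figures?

Relativistic velocity addition: u = (u' + v)/(1 + u'v/c²)
= (0.8168 + 0.8648)/(1 + 0.8168×0.8648) = 1.6816/1.706369 = 0.98548

u ≈ 0.98548c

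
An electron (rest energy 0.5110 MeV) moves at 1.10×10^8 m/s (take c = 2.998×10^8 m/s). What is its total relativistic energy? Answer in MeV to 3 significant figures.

β = v/c = 1.10×10^8 / 2.998×10^8 = 0.36691
γ = 1/√(1 − 0.36691²) = 1.0750
E = γm₀c² = 1.0750 × 0.5110 MeV = 0.549 MeV

E ≈ 0.549 MeV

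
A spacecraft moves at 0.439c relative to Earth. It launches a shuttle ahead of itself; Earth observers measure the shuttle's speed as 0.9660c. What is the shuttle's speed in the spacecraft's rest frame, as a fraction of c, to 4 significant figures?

Inverse velocity addition: u' = (u − v)/(1 − uv/c²)
= (0.9660 − 0.439)/(1 − 0.9660×0.439) = 0.5270/0.575926 = 0.9150

u' ≈ 0.9150c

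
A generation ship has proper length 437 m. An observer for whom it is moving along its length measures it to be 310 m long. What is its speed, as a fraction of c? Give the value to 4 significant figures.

β ≈ 0.7048

γ = L₀/L = 437/310 = 1.40968
β = √(1 − 1/γ²) = 0.7048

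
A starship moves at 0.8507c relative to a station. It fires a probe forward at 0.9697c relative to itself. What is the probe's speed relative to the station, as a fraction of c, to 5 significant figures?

u ≈ 0.99752c

Relativistic velocity addition: u = (u' + v)/(1 + u'v/c²)
= (0.9697 + 0.8507)/(1 + 0.9697×0.8507) = 1.8204/1.824924 = 0.99752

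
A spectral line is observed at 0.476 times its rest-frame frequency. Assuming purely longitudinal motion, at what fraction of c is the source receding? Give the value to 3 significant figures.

f_obs/f_src = √((1−β)/(1+β)) = 0.476  ⇒  (1−β)/(1+β) = 0.22658
β = |1 − D²|/(1 + D²) = |1 − 0.22658|/(1 + 0.22658) = 0.631

β ≈ 0.631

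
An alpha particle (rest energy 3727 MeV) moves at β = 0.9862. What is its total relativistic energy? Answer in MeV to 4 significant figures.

γ = 1/√(1 − 0.9862²) = 6.04017
E = γm₀c² = 6.04017 × 3727 MeV = 22510 MeV

E ≈ 22510 MeV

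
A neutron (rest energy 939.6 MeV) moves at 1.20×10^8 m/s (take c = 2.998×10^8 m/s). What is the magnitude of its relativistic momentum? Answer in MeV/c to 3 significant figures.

β = v/c = 1.20×10^8 / 2.998×10^8 = 0.40027
γ = 1/√(1 − 0.40027²) = 1.0912
p = γβm₀c = 1.0912 × 0.40027 × 939.6 MeV/c = 410 MeV/c

p ≈ 410 MeV/c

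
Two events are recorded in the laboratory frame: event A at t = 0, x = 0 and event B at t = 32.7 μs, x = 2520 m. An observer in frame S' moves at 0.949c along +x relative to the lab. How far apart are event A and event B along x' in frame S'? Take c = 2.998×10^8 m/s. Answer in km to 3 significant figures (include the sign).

γ = 1/√(1 − 0.949²) = 3.1718
Δx' = γ(Δx − vΔt) = 3.1718 × (2520 m − 0.949×(2.998×10^8 m/s)×32.7×10^-6 s)
= 3.1718 × (-6783.5 m) = -21.5 km

Δx' ≈ -21.5 km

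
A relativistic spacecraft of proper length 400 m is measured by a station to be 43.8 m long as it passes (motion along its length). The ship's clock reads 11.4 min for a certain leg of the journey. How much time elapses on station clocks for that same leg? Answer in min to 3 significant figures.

Δt ≈ 104 min

Length contraction ⇒ γ = L₀/L = 400/43.8 = 9.1324
Time dilation: Δt = γτ₀ = 9.1324 × 11.4 min = 104 min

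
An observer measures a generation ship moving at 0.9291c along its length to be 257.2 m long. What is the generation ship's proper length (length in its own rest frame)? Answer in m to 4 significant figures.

L₀ ≈ 695.5 m

γ = 1/√(1 − 0.9291²) = 2.70396
L₀ = γL = 2.70396 × 257.2 = 695.5 m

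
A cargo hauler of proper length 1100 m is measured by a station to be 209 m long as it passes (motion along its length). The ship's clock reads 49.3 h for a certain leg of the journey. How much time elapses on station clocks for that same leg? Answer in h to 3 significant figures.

Length contraction ⇒ γ = L₀/L = 1100/209 = 5.2632
Time dilation: Δt = γτ₀ = 5.2632 × 49.3 h = 259 h

Δt ≈ 259 h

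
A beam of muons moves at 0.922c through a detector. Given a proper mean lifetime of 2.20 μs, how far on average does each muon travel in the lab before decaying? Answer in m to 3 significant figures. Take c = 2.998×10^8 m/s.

d ≈ 1570 m

γ = 1/√(1 − 0.922²) = 2.5827
Dilated lifetime: Δt = γτ₀ = 2.5827 × 2.20 μs = 5.6820 μs
d = vΔt = 0.922c × 5.6820 μs = 2.7642×10^8 m/s × 5.6820×10^-6 s = 1570 m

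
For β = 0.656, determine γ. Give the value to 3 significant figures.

γ = 1/√(1 − β²) = 1/√(1 − 0.656²) = 1/√(0.56966) = 1.32

γ ≈ 1.32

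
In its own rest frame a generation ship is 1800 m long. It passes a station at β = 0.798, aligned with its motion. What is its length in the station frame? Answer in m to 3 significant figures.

γ = 1/√(1 − 0.798²) = 1.6593
Length contraction: L = L₀/γ = 1800/1.6593 = 1080 m

L ≈ 1080 m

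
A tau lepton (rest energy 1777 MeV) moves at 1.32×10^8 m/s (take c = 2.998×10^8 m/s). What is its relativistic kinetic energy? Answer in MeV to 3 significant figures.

K ≈ 202 MeV

β = v/c = 1.32×10^8 / 2.998×10^8 = 0.44029
γ = 1/√(1 − 0.44029²) = 1.1138
K = (γ − 1)m₀c² = (1.1138 − 1) × 1777 MeV = 0.11377 × 1777 MeV = 202 MeV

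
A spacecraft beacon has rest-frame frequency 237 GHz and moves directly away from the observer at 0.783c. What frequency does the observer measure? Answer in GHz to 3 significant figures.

Relativistic Doppler: f_obs = f_src √((1−β)/(1+β))
= 237 × √(0.21700/1.7830) = 237 × 0.34886 = 82.7 GHz

f_obs ≈ 82.7 GHz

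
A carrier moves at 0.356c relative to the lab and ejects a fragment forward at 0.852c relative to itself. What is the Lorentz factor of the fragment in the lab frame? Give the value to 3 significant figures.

u_lab = (0.852 + 0.356)/(1 + 0.852×0.356) = 1.208/1.30331 = 0.926869
γ = 1/√(1 − 0.926869²) = 2.66

γ ≈ 2.66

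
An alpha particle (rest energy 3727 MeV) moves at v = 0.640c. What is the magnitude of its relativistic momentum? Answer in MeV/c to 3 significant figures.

γ = 1/√(1 − 0.640²) = 1.3014
p = γβm₀c = 1.3014 × 0.640 × 3727 MeV/c = 3100 MeV/c

p ≈ 3100 MeV/c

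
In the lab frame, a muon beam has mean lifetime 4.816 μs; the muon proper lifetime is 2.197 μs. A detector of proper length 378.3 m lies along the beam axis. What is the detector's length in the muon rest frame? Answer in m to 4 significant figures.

L ≈ 172.6 m

Time dilation ⇒ γ = Δt/τ₀ = 4.816/2.197 = 2.19208
Length contraction: L = L₀/γ = 378.3/2.19208 = 172.6 m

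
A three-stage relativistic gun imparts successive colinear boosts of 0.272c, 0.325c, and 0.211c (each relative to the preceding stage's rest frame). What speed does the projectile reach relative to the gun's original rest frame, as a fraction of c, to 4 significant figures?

u ≈ 0.6807c

Compose boost 2: (0.325 + 0.272)/(1 + 0.325×0.272) = 0.5970/1.08840 = 0.548512
Compose boost 3: (0.211 + 0.548512)/(1 + 0.211×0.548512) = 0.759512/1.11574 = 0.6807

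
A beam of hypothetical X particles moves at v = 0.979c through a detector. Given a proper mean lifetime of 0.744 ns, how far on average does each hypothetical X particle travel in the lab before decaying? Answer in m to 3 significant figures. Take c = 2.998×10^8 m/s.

γ = 1/√(1 − 0.979²) = 4.9053
Dilated lifetime: Δt = γτ₀ = 4.9053 × 0.744 ns = 3.6496 ns
d = vΔt = 0.979c × 3.6496 ns = 2.9350×10^8 m/s × 3.6496×10^-9 s = 1.07 m

d ≈ 1.07 m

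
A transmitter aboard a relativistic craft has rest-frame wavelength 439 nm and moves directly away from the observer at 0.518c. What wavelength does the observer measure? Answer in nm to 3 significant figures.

λ_obs ≈ 779 nm

Relativistic Doppler: λ_obs = λ_src √((1+β)/(1−β))
= 439 × √(1.5180/0.48200) = 439 × 1.7746 = 779 nm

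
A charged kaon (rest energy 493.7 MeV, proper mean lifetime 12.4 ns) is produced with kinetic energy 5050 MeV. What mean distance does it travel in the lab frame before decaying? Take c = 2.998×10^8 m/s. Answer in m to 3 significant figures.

γ = 1 + K/(m₀c²) = 1 + 5050/493.7 = 11.229
β = √(1 − 1/γ²) = 0.99603
Dilated lifetime: γτ₀ = 11.229 × 12.4 ns = 139.24 ns
d = βc·γτ₀ = 0.99603 × (2.998×10^8 m/s) × 1.3924×10^-7 s = 41.6 m

d ≈ 41.6 m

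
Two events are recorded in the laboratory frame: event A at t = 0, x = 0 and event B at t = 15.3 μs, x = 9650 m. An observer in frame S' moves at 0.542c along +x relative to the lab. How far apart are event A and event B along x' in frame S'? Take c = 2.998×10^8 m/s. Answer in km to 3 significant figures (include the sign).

γ = 1/√(1 − 0.542²) = 1.1899
Δx' = γ(Δx − vΔt) = 1.1899 × (9650 m − 0.542×(2.998×10^8 m/s)×15.3×10^-6 s)
= 1.1899 × (7163.9 m) = 8.52 km

Δx' ≈ 8.52 km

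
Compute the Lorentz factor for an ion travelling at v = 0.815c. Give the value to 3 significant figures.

γ ≈ 1.73

γ = 1/√(1 − β²) = 1/√(1 − 0.815²) = 1/√(0.33578) = 1.73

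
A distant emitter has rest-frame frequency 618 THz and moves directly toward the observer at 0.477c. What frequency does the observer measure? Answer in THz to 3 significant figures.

Relativistic Doppler: f_obs = f_src √((1+β)/(1−β))
= 618 × √(1.4770/0.52300) = 618 × 1.6805 = 1040 THz

f_obs ≈ 1040 THz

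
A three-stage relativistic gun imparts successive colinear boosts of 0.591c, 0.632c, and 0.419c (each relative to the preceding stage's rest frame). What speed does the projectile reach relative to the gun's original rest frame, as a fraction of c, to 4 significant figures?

u ≈ 0.9536c

Compose boost 2: (0.632 + 0.591)/(1 + 0.632×0.591) = 1.223/1.37351 = 0.890418
Compose boost 3: (0.419 + 0.890418)/(1 + 0.419×0.890418) = 1.30942/1.37309 = 0.9536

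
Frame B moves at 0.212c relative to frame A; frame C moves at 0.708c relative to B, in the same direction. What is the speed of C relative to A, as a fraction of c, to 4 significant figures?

Compose boost 2: (0.708 + 0.212)/(1 + 0.708×0.212) = 0.9200/1.15010 = 0.7999

u ≈ 0.7999c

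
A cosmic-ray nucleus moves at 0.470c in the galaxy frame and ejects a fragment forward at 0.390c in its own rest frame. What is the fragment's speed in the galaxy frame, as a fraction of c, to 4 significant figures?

u ≈ 0.7268c

Compose boost 2: (0.390 + 0.470)/(1 + 0.390×0.470) = 0.8600/1.18330 = 0.7268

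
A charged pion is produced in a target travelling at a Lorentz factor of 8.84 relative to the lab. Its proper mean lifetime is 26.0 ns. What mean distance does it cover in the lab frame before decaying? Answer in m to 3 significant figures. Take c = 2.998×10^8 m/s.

d ≈ 68.5 m

β = √(1 − 1/γ²) = √(1 − 1/8.84²) = 0.99358
Dilated lifetime: Δt = γτ₀ = 8.84 × 26.0 ns = 229.84 ns
d = vΔt = 0.99358c × 229.84 ns = 2.9788×10^8 m/s × 2.2984×10^-7 s = 68.5 m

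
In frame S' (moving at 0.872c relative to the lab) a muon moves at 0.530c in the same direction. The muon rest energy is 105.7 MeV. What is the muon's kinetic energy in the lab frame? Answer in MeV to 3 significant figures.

u_lab = (0.530 + 0.872)/(1 + 0.530×0.872) = 0.958855
γ = 1/√(1 − 0.958855²) = 3.5224
K = (γ − 1)m₀c² = (3.5224 − 1) × 105.7 = 2.5224 × 105.7 = 267 MeV

K ≈ 267 MeV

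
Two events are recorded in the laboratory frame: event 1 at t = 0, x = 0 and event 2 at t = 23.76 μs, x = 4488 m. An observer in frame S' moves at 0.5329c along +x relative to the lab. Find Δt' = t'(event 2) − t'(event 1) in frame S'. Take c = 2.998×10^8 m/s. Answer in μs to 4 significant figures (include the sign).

Δt' ≈ 18.65 μs

γ = 1/√(1 − 0.5329²) = 1.18178
Δt' = γ(Δt − vΔx/c²) = 1.18178 × (23.76 μs − 0.5329×4488 m / (2.998×10^8 m/s))
= 1.18178 × (15.7825 μs) = 18.65 μs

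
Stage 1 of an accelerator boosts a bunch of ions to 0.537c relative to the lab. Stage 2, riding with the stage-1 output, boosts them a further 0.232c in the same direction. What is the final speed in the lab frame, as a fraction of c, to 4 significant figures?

Compose boost 2: (0.232 + 0.537)/(1 + 0.232×0.537) = 0.7690/1.12458 = 0.6838

u ≈ 0.6838c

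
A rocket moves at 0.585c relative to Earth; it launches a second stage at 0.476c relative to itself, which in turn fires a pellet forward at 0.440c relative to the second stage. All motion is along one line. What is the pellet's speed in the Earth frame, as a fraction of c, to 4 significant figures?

u ≈ 0.9302c

Compose boost 2: (0.476 + 0.585)/(1 + 0.476×0.585) = 1.061/1.27846 = 0.829905
Compose boost 3: (0.440 + 0.829905)/(1 + 0.440×0.829905) = 1.26990/1.36516 = 0.9302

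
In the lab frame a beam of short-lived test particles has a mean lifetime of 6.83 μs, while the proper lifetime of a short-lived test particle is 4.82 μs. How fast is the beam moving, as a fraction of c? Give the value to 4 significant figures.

β ≈ 0.7085

γ = Δt/τ₀ = 6.83/4.82 = 1.41701
β = √(1 − 1/γ²) = √(1 − 1/1.41701²) = 0.7085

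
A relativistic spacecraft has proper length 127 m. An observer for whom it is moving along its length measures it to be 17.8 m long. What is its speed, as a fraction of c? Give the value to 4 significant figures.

γ = L₀/L = 127/17.8 = 7.13483
β = √(1 − 1/γ²) = 0.9901

β ≈ 0.9901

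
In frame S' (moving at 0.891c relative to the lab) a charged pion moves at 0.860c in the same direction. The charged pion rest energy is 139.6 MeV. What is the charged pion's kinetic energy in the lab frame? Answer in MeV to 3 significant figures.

K ≈ 925 MeV

u_lab = (0.860 + 0.891)/(1 + 0.860×0.891) = 0.991360
γ = 1/√(1 − 0.991360²) = 7.6239
K = (γ − 1)m₀c² = (7.6239 − 1) × 139.6 = 6.6239 × 139.6 = 925 MeV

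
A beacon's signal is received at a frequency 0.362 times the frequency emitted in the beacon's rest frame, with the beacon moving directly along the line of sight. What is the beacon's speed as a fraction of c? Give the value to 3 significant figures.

β ≈ 0.768

f_obs/f_src = √((1−β)/(1+β)) = 0.362  ⇒  (1−β)/(1+β) = 0.13104
β = |1 − D²|/(1 + D²) = |1 − 0.13104|/(1 + 0.13104) = 0.768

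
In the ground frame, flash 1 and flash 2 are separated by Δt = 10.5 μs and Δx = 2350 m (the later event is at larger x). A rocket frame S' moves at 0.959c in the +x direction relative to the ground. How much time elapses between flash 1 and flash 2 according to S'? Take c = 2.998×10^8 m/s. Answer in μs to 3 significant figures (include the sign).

Δt' ≈ 10.5 μs

γ = 1/√(1 − 0.959²) = 3.5285
Δt' = γ(Δt − vΔx/c²) = 3.5285 × (10.5 μs − 0.959×2350 m / (2.998×10^8 m/s))
= 3.5285 × (2.9828 μs) = 10.5 μs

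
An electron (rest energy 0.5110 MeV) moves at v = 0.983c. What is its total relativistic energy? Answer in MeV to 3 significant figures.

γ = 1/√(1 − 0.983²) = 5.4465
E = γm₀c² = 5.4465 × 0.5110 MeV = 2.78 MeV

E ≈ 2.78 MeV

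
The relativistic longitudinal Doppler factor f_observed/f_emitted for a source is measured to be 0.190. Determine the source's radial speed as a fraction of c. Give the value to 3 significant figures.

f_obs/f_src = √((1−β)/(1+β)) = 0.190  ⇒  (1−β)/(1+β) = 0.036100
β = |1 − D²|/(1 + D²) = |1 − 0.036100|/(1 + 0.036100) = 0.930

β ≈ 0.930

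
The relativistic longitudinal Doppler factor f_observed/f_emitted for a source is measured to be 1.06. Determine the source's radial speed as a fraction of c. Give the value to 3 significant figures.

β ≈ 0.0582

f_obs/f_src = √((1+β)/(1−β)) = 1.06  ⇒  (1+β)/(1−β) = 1.1236
β = |1 − D²|/(1 + D²) = |1 − 1.1236|/(1 + 1.1236) = 0.0582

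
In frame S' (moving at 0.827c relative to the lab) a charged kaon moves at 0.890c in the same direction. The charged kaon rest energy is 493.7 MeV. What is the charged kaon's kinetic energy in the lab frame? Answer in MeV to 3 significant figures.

K ≈ 2850 MeV

u_lab = (0.890 + 0.827)/(1 + 0.890×0.827) = 0.989038
γ = 1/√(1 − 0.989038²) = 6.7723
K = (γ − 1)m₀c² = (6.7723 − 1) × 493.7 = 5.7723 × 493.7 = 2850 MeV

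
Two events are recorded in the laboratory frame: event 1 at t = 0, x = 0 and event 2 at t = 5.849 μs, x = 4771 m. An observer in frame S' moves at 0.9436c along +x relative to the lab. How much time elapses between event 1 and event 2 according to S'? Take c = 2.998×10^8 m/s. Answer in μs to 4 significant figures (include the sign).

γ = 1/√(1 − 0.9436²) = 3.02035
Δt' = γ(Δt − vΔx/c²) = 3.02035 × (5.849 μs − 0.9436×4771 m / (2.998×10^8 m/s))
= 3.02035 × (-9.16740 μs) = -27.69 μs

Δt' ≈ -27.69 μs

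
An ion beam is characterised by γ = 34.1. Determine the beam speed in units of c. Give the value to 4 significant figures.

β ≈ 0.9996

β = √(1 − 1/γ²) = √(1 − 1/34.1²) = √(0.999140) = 0.9996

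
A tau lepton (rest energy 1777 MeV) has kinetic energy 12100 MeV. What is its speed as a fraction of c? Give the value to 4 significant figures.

β ≈ 0.9918

γ = 1 + K/(m₀c²) = 1 + 12100/1777 = 7.80923
β = √(1 − 1/γ²) = 0.9918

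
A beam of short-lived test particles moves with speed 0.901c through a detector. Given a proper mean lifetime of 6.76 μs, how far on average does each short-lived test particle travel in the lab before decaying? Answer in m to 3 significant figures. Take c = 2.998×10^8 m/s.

d ≈ 4210 m

γ = 1/√(1 − 0.901²) = 2.3051
Dilated lifetime: Δt = γτ₀ = 2.3051 × 6.76 μs = 15.583 μs
d = vΔt = 0.901c × 15.583 μs = 2.7012×10^8 m/s × 1.5583×10^-5 s = 4210 m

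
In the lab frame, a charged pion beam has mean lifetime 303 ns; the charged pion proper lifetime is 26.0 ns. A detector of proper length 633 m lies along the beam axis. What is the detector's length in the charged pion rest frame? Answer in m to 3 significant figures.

L ≈ 54.3 m

Time dilation ⇒ γ = Δt/τ₀ = 303/26.0 = 11.654
Length contraction: L = L₀/γ = 633/11.654 = 54.3 m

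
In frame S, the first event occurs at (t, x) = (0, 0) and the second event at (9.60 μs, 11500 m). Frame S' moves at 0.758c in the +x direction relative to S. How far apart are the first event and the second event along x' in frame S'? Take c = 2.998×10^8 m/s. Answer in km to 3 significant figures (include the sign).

Δx' ≈ 14.3 km

γ = 1/√(1 − 0.758²) = 1.5331
Δx' = γ(Δx − vΔt) = 1.5331 × (11500 m − 0.758×(2.998×10^8 m/s)×9.60×10^-6 s)
= 1.5331 × (9318.4 m) = 14.3 km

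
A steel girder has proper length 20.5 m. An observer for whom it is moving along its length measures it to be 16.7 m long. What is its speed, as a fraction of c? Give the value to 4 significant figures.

β ≈ 0.5800

γ = L₀/L = 20.5/16.7 = 1.22754
β = √(1 − 1/γ²) = 0.5800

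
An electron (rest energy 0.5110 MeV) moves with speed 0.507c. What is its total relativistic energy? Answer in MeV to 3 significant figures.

E ≈ 0.593 MeV

γ = 1/√(1 − 0.507²) = 1.1602
E = γm₀c² = 1.1602 × 0.5110 MeV = 0.593 MeV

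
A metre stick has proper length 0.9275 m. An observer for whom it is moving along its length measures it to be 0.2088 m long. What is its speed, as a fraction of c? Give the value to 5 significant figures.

γ = L₀/L = 0.9275/0.2088 = 4.442050
β = √(1 − 1/γ²) = 0.97433

β ≈ 0.97433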